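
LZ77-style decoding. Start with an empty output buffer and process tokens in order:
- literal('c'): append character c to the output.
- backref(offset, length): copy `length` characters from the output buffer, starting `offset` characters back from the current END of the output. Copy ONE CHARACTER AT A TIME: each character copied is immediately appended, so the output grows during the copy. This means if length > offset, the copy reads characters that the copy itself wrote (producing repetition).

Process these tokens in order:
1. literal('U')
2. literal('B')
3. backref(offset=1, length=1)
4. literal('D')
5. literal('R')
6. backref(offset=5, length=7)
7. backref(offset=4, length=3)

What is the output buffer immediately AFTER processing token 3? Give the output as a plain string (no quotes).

Answer: UBB

Derivation:
Token 1: literal('U'). Output: "U"
Token 2: literal('B'). Output: "UB"
Token 3: backref(off=1, len=1). Copied 'B' from pos 1. Output: "UBB"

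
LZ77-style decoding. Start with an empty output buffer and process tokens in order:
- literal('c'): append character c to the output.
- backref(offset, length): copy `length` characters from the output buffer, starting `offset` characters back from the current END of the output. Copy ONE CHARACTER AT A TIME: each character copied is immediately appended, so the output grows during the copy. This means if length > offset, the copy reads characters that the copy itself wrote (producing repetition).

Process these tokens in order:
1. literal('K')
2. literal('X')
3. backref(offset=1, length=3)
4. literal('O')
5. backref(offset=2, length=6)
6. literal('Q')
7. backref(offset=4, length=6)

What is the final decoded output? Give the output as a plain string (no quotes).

Token 1: literal('K'). Output: "K"
Token 2: literal('X'). Output: "KX"
Token 3: backref(off=1, len=3) (overlapping!). Copied 'XXX' from pos 1. Output: "KXXXX"
Token 4: literal('O'). Output: "KXXXXO"
Token 5: backref(off=2, len=6) (overlapping!). Copied 'XOXOXO' from pos 4. Output: "KXXXXOXOXOXO"
Token 6: literal('Q'). Output: "KXXXXOXOXOXOQ"
Token 7: backref(off=4, len=6) (overlapping!). Copied 'OXOQOX' from pos 9. Output: "KXXXXOXOXOXOQOXOQOX"

Answer: KXXXXOXOXOXOQOXOQOX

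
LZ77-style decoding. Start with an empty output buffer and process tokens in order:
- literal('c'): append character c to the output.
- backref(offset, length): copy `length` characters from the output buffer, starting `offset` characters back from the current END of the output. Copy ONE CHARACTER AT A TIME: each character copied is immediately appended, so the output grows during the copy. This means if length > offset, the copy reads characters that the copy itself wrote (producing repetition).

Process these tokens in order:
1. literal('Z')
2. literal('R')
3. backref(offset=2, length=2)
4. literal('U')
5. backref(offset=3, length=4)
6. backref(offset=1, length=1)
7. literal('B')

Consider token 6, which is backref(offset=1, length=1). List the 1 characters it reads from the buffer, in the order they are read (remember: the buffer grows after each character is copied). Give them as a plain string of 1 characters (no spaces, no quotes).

Answer: Z

Derivation:
Token 1: literal('Z'). Output: "Z"
Token 2: literal('R'). Output: "ZR"
Token 3: backref(off=2, len=2). Copied 'ZR' from pos 0. Output: "ZRZR"
Token 4: literal('U'). Output: "ZRZRU"
Token 5: backref(off=3, len=4) (overlapping!). Copied 'ZRUZ' from pos 2. Output: "ZRZRUZRUZ"
Token 6: backref(off=1, len=1). Buffer before: "ZRZRUZRUZ" (len 9)
  byte 1: read out[8]='Z', append. Buffer now: "ZRZRUZRUZZ"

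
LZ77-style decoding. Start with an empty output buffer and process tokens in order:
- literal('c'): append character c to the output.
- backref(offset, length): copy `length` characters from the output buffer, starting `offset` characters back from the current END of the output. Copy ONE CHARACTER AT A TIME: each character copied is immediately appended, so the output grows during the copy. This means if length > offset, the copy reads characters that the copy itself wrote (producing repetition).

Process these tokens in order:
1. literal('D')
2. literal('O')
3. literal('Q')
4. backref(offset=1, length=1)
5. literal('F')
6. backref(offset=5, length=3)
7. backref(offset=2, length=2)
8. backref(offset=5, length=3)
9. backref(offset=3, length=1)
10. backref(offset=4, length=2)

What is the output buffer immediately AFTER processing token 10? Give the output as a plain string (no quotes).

Answer: DOQQFDOQOQDOQDDO

Derivation:
Token 1: literal('D'). Output: "D"
Token 2: literal('O'). Output: "DO"
Token 3: literal('Q'). Output: "DOQ"
Token 4: backref(off=1, len=1). Copied 'Q' from pos 2. Output: "DOQQ"
Token 5: literal('F'). Output: "DOQQF"
Token 6: backref(off=5, len=3). Copied 'DOQ' from pos 0. Output: "DOQQFDOQ"
Token 7: backref(off=2, len=2). Copied 'OQ' from pos 6. Output: "DOQQFDOQOQ"
Token 8: backref(off=5, len=3). Copied 'DOQ' from pos 5. Output: "DOQQFDOQOQDOQ"
Token 9: backref(off=3, len=1). Copied 'D' from pos 10. Output: "DOQQFDOQOQDOQD"
Token 10: backref(off=4, len=2). Copied 'DO' from pos 10. Output: "DOQQFDOQOQDOQDDO"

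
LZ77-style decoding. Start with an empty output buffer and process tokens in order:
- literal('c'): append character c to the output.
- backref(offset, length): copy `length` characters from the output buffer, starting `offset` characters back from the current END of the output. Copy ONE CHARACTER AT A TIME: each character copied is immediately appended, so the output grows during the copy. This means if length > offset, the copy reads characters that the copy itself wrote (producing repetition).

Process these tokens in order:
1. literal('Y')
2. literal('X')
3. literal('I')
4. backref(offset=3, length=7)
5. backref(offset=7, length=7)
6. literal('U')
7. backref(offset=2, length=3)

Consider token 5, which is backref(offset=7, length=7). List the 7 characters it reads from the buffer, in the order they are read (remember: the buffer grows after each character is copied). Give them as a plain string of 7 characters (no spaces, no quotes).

Answer: YXIYXIY

Derivation:
Token 1: literal('Y'). Output: "Y"
Token 2: literal('X'). Output: "YX"
Token 3: literal('I'). Output: "YXI"
Token 4: backref(off=3, len=7) (overlapping!). Copied 'YXIYXIY' from pos 0. Output: "YXIYXIYXIY"
Token 5: backref(off=7, len=7). Buffer before: "YXIYXIYXIY" (len 10)
  byte 1: read out[3]='Y', append. Buffer now: "YXIYXIYXIYY"
  byte 2: read out[4]='X', append. Buffer now: "YXIYXIYXIYYX"
  byte 3: read out[5]='I', append. Buffer now: "YXIYXIYXIYYXI"
  byte 4: read out[6]='Y', append. Buffer now: "YXIYXIYXIYYXIY"
  byte 5: read out[7]='X', append. Buffer now: "YXIYXIYXIYYXIYX"
  byte 6: read out[8]='I', append. Buffer now: "YXIYXIYXIYYXIYXI"
  byte 7: read out[9]='Y', append. Buffer now: "YXIYXIYXIYYXIYXIY"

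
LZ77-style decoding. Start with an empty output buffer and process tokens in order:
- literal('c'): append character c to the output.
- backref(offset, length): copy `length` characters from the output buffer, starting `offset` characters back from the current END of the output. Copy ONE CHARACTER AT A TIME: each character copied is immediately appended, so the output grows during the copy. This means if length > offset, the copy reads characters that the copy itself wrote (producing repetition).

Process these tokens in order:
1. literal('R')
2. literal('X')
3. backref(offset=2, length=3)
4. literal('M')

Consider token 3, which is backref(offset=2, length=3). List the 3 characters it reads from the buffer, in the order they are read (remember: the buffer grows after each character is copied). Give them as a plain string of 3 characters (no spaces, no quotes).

Answer: RXR

Derivation:
Token 1: literal('R'). Output: "R"
Token 2: literal('X'). Output: "RX"
Token 3: backref(off=2, len=3). Buffer before: "RX" (len 2)
  byte 1: read out[0]='R', append. Buffer now: "RXR"
  byte 2: read out[1]='X', append. Buffer now: "RXRX"
  byte 3: read out[2]='R', append. Buffer now: "RXRXR"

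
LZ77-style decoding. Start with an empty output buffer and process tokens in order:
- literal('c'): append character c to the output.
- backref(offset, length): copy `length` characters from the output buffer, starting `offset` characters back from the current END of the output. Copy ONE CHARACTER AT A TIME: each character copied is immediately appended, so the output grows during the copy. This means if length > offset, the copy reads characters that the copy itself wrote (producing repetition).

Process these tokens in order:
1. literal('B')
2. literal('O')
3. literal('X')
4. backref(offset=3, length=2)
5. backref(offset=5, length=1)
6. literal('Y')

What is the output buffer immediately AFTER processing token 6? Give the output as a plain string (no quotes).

Token 1: literal('B'). Output: "B"
Token 2: literal('O'). Output: "BO"
Token 3: literal('X'). Output: "BOX"
Token 4: backref(off=3, len=2). Copied 'BO' from pos 0. Output: "BOXBO"
Token 5: backref(off=5, len=1). Copied 'B' from pos 0. Output: "BOXBOB"
Token 6: literal('Y'). Output: "BOXBOBY"

Answer: BOXBOBY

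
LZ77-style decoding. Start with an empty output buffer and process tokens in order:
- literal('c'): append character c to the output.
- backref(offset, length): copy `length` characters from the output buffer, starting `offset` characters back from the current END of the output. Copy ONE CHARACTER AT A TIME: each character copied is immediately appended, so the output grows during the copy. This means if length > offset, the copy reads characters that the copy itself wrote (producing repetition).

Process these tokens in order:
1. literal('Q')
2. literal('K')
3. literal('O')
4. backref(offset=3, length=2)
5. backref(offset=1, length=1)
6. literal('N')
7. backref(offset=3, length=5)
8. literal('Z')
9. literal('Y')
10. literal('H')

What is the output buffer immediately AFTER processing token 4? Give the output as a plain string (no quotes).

Token 1: literal('Q'). Output: "Q"
Token 2: literal('K'). Output: "QK"
Token 3: literal('O'). Output: "QKO"
Token 4: backref(off=3, len=2). Copied 'QK' from pos 0. Output: "QKOQK"

Answer: QKOQK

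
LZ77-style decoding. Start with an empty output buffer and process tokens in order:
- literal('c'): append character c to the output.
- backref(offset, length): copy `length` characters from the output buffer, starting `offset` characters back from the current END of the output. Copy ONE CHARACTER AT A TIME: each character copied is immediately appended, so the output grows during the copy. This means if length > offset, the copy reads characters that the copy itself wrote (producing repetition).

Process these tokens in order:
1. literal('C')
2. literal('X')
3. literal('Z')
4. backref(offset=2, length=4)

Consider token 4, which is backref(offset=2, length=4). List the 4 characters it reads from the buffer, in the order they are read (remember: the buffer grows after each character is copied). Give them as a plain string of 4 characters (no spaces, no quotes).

Token 1: literal('C'). Output: "C"
Token 2: literal('X'). Output: "CX"
Token 3: literal('Z'). Output: "CXZ"
Token 4: backref(off=2, len=4). Buffer before: "CXZ" (len 3)
  byte 1: read out[1]='X', append. Buffer now: "CXZX"
  byte 2: read out[2]='Z', append. Buffer now: "CXZXZ"
  byte 3: read out[3]='X', append. Buffer now: "CXZXZX"
  byte 4: read out[4]='Z', append. Buffer now: "CXZXZXZ"

Answer: XZXZ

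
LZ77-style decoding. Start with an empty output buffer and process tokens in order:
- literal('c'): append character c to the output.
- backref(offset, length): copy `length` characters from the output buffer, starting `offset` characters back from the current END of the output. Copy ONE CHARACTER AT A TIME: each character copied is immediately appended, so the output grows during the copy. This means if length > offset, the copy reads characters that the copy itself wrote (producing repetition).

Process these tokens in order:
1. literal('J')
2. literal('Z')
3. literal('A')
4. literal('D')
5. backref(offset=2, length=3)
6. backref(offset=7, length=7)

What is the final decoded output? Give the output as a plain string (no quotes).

Answer: JZADADAJZADADA

Derivation:
Token 1: literal('J'). Output: "J"
Token 2: literal('Z'). Output: "JZ"
Token 3: literal('A'). Output: "JZA"
Token 4: literal('D'). Output: "JZAD"
Token 5: backref(off=2, len=3) (overlapping!). Copied 'ADA' from pos 2. Output: "JZADADA"
Token 6: backref(off=7, len=7). Copied 'JZADADA' from pos 0. Output: "JZADADAJZADADA"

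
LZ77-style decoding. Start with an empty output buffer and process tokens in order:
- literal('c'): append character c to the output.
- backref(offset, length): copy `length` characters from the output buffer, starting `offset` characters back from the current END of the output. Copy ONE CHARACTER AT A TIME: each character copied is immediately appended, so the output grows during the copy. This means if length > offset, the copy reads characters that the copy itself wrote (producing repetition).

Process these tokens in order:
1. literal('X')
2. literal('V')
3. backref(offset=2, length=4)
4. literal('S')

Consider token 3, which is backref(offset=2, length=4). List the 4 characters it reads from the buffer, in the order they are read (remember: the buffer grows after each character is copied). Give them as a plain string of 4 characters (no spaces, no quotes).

Token 1: literal('X'). Output: "X"
Token 2: literal('V'). Output: "XV"
Token 3: backref(off=2, len=4). Buffer before: "XV" (len 2)
  byte 1: read out[0]='X', append. Buffer now: "XVX"
  byte 2: read out[1]='V', append. Buffer now: "XVXV"
  byte 3: read out[2]='X', append. Buffer now: "XVXVX"
  byte 4: read out[3]='V', append. Buffer now: "XVXVXV"

Answer: XVXV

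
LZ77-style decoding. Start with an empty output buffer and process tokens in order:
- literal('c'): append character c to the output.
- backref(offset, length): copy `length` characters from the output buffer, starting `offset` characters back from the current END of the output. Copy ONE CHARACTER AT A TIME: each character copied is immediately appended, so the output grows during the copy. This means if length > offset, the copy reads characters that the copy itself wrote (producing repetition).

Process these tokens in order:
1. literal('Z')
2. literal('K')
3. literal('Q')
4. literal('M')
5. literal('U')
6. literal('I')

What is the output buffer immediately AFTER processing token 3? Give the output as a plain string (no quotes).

Token 1: literal('Z'). Output: "Z"
Token 2: literal('K'). Output: "ZK"
Token 3: literal('Q'). Output: "ZKQ"

Answer: ZKQ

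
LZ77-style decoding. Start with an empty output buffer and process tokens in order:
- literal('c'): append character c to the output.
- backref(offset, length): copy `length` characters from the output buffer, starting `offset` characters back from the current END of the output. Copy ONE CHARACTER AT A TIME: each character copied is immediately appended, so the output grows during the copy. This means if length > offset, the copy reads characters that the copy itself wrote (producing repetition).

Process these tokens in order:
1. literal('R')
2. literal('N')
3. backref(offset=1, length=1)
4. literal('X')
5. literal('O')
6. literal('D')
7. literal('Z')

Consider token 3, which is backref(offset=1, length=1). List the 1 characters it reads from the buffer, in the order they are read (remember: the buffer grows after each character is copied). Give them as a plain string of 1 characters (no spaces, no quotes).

Answer: N

Derivation:
Token 1: literal('R'). Output: "R"
Token 2: literal('N'). Output: "RN"
Token 3: backref(off=1, len=1). Buffer before: "RN" (len 2)
  byte 1: read out[1]='N', append. Buffer now: "RNN"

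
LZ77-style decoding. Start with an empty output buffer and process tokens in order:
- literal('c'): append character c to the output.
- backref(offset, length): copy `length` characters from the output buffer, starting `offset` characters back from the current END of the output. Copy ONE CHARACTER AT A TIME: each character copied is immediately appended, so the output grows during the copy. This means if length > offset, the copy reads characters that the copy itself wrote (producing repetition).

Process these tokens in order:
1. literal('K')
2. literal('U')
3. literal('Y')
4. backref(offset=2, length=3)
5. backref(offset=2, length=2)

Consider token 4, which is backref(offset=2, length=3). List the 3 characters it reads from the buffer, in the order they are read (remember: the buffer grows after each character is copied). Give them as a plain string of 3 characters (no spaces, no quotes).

Answer: UYU

Derivation:
Token 1: literal('K'). Output: "K"
Token 2: literal('U'). Output: "KU"
Token 3: literal('Y'). Output: "KUY"
Token 4: backref(off=2, len=3). Buffer before: "KUY" (len 3)
  byte 1: read out[1]='U', append. Buffer now: "KUYU"
  byte 2: read out[2]='Y', append. Buffer now: "KUYUY"
  byte 3: read out[3]='U', append. Buffer now: "KUYUYU"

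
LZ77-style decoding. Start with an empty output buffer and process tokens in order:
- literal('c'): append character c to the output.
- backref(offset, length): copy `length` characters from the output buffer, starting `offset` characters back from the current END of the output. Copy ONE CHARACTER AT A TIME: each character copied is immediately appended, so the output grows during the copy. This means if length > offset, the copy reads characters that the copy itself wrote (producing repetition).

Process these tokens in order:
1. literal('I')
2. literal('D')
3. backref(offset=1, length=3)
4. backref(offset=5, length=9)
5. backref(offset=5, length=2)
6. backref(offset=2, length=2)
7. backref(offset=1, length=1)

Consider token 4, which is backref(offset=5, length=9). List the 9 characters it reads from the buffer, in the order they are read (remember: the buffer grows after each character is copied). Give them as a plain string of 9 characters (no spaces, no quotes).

Token 1: literal('I'). Output: "I"
Token 2: literal('D'). Output: "ID"
Token 3: backref(off=1, len=3) (overlapping!). Copied 'DDD' from pos 1. Output: "IDDDD"
Token 4: backref(off=5, len=9). Buffer before: "IDDDD" (len 5)
  byte 1: read out[0]='I', append. Buffer now: "IDDDDI"
  byte 2: read out[1]='D', append. Buffer now: "IDDDDID"
  byte 3: read out[2]='D', append. Buffer now: "IDDDDIDD"
  byte 4: read out[3]='D', append. Buffer now: "IDDDDIDDD"
  byte 5: read out[4]='D', append. Buffer now: "IDDDDIDDDD"
  byte 6: read out[5]='I', append. Buffer now: "IDDDDIDDDDI"
  byte 7: read out[6]='D', append. Buffer now: "IDDDDIDDDDID"
  byte 8: read out[7]='D', append. Buffer now: "IDDDDIDDDDIDD"
  byte 9: read out[8]='D', append. Buffer now: "IDDDDIDDDDIDDD"

Answer: IDDDDIDDD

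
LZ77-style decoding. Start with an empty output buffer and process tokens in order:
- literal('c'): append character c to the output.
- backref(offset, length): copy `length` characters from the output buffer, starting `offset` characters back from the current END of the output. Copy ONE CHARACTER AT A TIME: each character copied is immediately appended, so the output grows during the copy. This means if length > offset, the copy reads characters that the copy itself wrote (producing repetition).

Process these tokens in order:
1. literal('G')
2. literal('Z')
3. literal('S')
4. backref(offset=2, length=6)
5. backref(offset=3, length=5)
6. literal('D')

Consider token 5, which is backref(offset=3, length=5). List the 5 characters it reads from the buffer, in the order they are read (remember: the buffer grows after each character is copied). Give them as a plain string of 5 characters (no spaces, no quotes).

Token 1: literal('G'). Output: "G"
Token 2: literal('Z'). Output: "GZ"
Token 3: literal('S'). Output: "GZS"
Token 4: backref(off=2, len=6) (overlapping!). Copied 'ZSZSZS' from pos 1. Output: "GZSZSZSZS"
Token 5: backref(off=3, len=5). Buffer before: "GZSZSZSZS" (len 9)
  byte 1: read out[6]='S', append. Buffer now: "GZSZSZSZSS"
  byte 2: read out[7]='Z', append. Buffer now: "GZSZSZSZSSZ"
  byte 3: read out[8]='S', append. Buffer now: "GZSZSZSZSSZS"
  byte 4: read out[9]='S', append. Buffer now: "GZSZSZSZSSZSS"
  byte 5: read out[10]='Z', append. Buffer now: "GZSZSZSZSSZSSZ"

Answer: SZSSZ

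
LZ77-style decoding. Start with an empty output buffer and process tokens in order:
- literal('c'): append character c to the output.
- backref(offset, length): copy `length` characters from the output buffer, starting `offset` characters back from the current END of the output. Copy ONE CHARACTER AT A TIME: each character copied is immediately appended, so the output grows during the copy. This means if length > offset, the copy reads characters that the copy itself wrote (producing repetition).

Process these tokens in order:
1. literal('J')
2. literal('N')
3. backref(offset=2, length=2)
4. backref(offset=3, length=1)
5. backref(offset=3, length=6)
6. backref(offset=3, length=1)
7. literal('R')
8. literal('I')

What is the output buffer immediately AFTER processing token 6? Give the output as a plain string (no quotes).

Token 1: literal('J'). Output: "J"
Token 2: literal('N'). Output: "JN"
Token 3: backref(off=2, len=2). Copied 'JN' from pos 0. Output: "JNJN"
Token 4: backref(off=3, len=1). Copied 'N' from pos 1. Output: "JNJNN"
Token 5: backref(off=3, len=6) (overlapping!). Copied 'JNNJNN' from pos 2. Output: "JNJNNJNNJNN"
Token 6: backref(off=3, len=1). Copied 'J' from pos 8. Output: "JNJNNJNNJNNJ"

Answer: JNJNNJNNJNNJ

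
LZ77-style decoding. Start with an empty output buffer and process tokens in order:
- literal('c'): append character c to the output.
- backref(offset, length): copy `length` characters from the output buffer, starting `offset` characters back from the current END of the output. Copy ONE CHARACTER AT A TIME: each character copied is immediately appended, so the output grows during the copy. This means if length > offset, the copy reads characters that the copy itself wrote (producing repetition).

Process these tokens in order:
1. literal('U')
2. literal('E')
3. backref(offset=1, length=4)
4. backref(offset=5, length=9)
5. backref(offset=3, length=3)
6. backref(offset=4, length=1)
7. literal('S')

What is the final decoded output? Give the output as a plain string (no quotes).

Answer: UEEEEEEEEEEEEEEEEEES

Derivation:
Token 1: literal('U'). Output: "U"
Token 2: literal('E'). Output: "UE"
Token 3: backref(off=1, len=4) (overlapping!). Copied 'EEEE' from pos 1. Output: "UEEEEE"
Token 4: backref(off=5, len=9) (overlapping!). Copied 'EEEEEEEEE' from pos 1. Output: "UEEEEEEEEEEEEEE"
Token 5: backref(off=3, len=3). Copied 'EEE' from pos 12. Output: "UEEEEEEEEEEEEEEEEE"
Token 6: backref(off=4, len=1). Copied 'E' from pos 14. Output: "UEEEEEEEEEEEEEEEEEE"
Token 7: literal('S'). Output: "UEEEEEEEEEEEEEEEEEES"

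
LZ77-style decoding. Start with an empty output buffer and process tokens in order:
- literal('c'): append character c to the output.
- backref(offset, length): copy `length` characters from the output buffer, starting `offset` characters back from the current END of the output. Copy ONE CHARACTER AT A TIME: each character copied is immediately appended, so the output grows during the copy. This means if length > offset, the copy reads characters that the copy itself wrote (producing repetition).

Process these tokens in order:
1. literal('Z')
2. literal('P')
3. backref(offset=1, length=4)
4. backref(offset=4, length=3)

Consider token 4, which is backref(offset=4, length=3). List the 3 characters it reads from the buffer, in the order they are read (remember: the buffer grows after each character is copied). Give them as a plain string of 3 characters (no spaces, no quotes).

Token 1: literal('Z'). Output: "Z"
Token 2: literal('P'). Output: "ZP"
Token 3: backref(off=1, len=4) (overlapping!). Copied 'PPPP' from pos 1. Output: "ZPPPPP"
Token 4: backref(off=4, len=3). Buffer before: "ZPPPPP" (len 6)
  byte 1: read out[2]='P', append. Buffer now: "ZPPPPPP"
  byte 2: read out[3]='P', append. Buffer now: "ZPPPPPPP"
  byte 3: read out[4]='P', append. Buffer now: "ZPPPPPPPP"

Answer: PPP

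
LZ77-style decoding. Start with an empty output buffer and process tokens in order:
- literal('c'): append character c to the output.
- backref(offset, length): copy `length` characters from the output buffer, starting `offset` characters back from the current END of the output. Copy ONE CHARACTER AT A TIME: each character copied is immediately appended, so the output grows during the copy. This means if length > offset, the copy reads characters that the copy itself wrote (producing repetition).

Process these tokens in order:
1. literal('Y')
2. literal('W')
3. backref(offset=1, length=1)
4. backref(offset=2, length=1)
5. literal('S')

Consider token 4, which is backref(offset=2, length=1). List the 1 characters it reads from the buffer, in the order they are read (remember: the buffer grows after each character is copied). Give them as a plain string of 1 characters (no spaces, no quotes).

Token 1: literal('Y'). Output: "Y"
Token 2: literal('W'). Output: "YW"
Token 3: backref(off=1, len=1). Copied 'W' from pos 1. Output: "YWW"
Token 4: backref(off=2, len=1). Buffer before: "YWW" (len 3)
  byte 1: read out[1]='W', append. Buffer now: "YWWW"

Answer: W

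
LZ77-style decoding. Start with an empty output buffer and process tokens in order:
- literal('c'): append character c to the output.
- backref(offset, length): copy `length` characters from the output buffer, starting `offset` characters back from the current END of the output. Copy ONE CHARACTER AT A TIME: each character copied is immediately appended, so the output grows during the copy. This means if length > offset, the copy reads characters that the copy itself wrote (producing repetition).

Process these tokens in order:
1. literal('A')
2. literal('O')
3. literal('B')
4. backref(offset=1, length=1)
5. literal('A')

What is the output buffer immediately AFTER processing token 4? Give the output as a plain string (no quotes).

Token 1: literal('A'). Output: "A"
Token 2: literal('O'). Output: "AO"
Token 3: literal('B'). Output: "AOB"
Token 4: backref(off=1, len=1). Copied 'B' from pos 2. Output: "AOBB"

Answer: AOBB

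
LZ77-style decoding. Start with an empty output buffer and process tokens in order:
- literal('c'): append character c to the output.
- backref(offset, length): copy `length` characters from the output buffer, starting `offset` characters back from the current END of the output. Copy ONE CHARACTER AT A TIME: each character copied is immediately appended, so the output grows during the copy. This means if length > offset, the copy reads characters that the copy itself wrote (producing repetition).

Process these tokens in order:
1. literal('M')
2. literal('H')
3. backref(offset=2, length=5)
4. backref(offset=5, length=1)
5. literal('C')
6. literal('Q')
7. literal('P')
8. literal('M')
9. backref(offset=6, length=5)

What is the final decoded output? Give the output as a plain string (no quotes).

Answer: MHMHMHMMCQPMMMCQP

Derivation:
Token 1: literal('M'). Output: "M"
Token 2: literal('H'). Output: "MH"
Token 3: backref(off=2, len=5) (overlapping!). Copied 'MHMHM' from pos 0. Output: "MHMHMHM"
Token 4: backref(off=5, len=1). Copied 'M' from pos 2. Output: "MHMHMHMM"
Token 5: literal('C'). Output: "MHMHMHMMC"
Token 6: literal('Q'). Output: "MHMHMHMMCQ"
Token 7: literal('P'). Output: "MHMHMHMMCQP"
Token 8: literal('M'). Output: "MHMHMHMMCQPM"
Token 9: backref(off=6, len=5). Copied 'MMCQP' from pos 6. Output: "MHMHMHMMCQPMMMCQP"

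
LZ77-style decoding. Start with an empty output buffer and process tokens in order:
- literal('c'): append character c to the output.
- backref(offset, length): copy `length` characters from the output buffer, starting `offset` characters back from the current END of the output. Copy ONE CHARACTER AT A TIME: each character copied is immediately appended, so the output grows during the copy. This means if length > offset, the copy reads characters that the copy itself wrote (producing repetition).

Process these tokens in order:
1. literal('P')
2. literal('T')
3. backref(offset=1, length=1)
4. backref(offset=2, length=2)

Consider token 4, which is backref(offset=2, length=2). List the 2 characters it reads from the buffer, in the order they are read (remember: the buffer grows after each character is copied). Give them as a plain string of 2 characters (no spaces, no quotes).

Answer: TT

Derivation:
Token 1: literal('P'). Output: "P"
Token 2: literal('T'). Output: "PT"
Token 3: backref(off=1, len=1). Copied 'T' from pos 1. Output: "PTT"
Token 4: backref(off=2, len=2). Buffer before: "PTT" (len 3)
  byte 1: read out[1]='T', append. Buffer now: "PTTT"
  byte 2: read out[2]='T', append. Buffer now: "PTTTT"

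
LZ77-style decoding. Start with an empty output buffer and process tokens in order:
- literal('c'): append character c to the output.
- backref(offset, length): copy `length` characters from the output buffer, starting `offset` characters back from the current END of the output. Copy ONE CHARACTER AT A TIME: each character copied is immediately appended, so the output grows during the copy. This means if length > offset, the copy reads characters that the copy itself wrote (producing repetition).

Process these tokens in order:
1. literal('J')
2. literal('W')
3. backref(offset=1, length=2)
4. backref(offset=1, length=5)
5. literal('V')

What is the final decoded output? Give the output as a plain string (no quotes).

Token 1: literal('J'). Output: "J"
Token 2: literal('W'). Output: "JW"
Token 3: backref(off=1, len=2) (overlapping!). Copied 'WW' from pos 1. Output: "JWWW"
Token 4: backref(off=1, len=5) (overlapping!). Copied 'WWWWW' from pos 3. Output: "JWWWWWWWW"
Token 5: literal('V'). Output: "JWWWWWWWWV"

Answer: JWWWWWWWWV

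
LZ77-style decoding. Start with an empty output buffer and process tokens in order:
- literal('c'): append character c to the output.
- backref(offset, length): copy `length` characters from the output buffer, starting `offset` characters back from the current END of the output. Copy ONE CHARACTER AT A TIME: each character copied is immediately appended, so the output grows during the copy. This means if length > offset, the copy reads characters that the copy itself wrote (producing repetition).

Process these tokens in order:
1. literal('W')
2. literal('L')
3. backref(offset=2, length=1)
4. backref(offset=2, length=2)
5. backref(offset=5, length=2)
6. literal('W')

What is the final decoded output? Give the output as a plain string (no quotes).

Answer: WLWLWWLW

Derivation:
Token 1: literal('W'). Output: "W"
Token 2: literal('L'). Output: "WL"
Token 3: backref(off=2, len=1). Copied 'W' from pos 0. Output: "WLW"
Token 4: backref(off=2, len=2). Copied 'LW' from pos 1. Output: "WLWLW"
Token 5: backref(off=5, len=2). Copied 'WL' from pos 0. Output: "WLWLWWL"
Token 6: literal('W'). Output: "WLWLWWLW"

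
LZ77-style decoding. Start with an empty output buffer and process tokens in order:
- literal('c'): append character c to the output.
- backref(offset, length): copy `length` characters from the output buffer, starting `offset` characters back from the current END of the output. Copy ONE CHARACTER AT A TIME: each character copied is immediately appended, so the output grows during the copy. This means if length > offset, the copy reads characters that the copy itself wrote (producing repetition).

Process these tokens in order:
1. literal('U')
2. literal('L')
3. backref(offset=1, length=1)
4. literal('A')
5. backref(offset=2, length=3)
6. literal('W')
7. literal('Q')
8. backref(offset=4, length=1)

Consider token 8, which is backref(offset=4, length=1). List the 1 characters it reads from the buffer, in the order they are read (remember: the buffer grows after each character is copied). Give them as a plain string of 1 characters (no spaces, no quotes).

Answer: A

Derivation:
Token 1: literal('U'). Output: "U"
Token 2: literal('L'). Output: "UL"
Token 3: backref(off=1, len=1). Copied 'L' from pos 1. Output: "ULL"
Token 4: literal('A'). Output: "ULLA"
Token 5: backref(off=2, len=3) (overlapping!). Copied 'LAL' from pos 2. Output: "ULLALAL"
Token 6: literal('W'). Output: "ULLALALW"
Token 7: literal('Q'). Output: "ULLALALWQ"
Token 8: backref(off=4, len=1). Buffer before: "ULLALALWQ" (len 9)
  byte 1: read out[5]='A', append. Buffer now: "ULLALALWQA"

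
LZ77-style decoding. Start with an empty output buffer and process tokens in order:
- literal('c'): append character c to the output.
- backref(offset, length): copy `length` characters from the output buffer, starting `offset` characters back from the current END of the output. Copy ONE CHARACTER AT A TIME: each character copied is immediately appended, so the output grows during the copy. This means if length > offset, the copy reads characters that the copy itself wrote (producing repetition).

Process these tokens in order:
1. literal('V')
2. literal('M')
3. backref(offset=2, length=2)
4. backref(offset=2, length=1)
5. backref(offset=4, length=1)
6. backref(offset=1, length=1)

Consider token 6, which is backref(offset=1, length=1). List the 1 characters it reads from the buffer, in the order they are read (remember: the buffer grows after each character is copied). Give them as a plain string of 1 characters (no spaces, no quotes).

Answer: M

Derivation:
Token 1: literal('V'). Output: "V"
Token 2: literal('M'). Output: "VM"
Token 3: backref(off=2, len=2). Copied 'VM' from pos 0. Output: "VMVM"
Token 4: backref(off=2, len=1). Copied 'V' from pos 2. Output: "VMVMV"
Token 5: backref(off=4, len=1). Copied 'M' from pos 1. Output: "VMVMVM"
Token 6: backref(off=1, len=1). Buffer before: "VMVMVM" (len 6)
  byte 1: read out[5]='M', append. Buffer now: "VMVMVMM"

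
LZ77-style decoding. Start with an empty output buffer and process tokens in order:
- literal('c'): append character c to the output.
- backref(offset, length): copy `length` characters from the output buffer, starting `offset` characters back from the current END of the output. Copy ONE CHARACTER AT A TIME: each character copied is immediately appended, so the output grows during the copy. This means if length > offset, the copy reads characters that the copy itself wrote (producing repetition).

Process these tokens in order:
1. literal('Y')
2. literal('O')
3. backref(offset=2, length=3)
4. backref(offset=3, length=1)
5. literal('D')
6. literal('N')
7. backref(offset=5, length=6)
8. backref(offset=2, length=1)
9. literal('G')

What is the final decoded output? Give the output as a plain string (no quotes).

Token 1: literal('Y'). Output: "Y"
Token 2: literal('O'). Output: "YO"
Token 3: backref(off=2, len=3) (overlapping!). Copied 'YOY' from pos 0. Output: "YOYOY"
Token 4: backref(off=3, len=1). Copied 'Y' from pos 2. Output: "YOYOYY"
Token 5: literal('D'). Output: "YOYOYYD"
Token 6: literal('N'). Output: "YOYOYYDN"
Token 7: backref(off=5, len=6) (overlapping!). Copied 'OYYDNO' from pos 3. Output: "YOYOYYDNOYYDNO"
Token 8: backref(off=2, len=1). Copied 'N' from pos 12. Output: "YOYOYYDNOYYDNON"
Token 9: literal('G'). Output: "YOYOYYDNOYYDNONG"

Answer: YOYOYYDNOYYDNONG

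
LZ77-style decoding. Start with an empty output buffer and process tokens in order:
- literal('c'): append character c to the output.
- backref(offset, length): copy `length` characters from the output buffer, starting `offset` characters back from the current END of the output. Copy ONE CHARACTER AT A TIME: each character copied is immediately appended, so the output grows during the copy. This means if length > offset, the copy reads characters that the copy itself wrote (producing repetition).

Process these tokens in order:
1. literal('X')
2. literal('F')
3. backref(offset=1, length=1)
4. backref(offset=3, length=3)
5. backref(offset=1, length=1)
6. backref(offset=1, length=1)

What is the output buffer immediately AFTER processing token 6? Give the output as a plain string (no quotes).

Answer: XFFXFFFF

Derivation:
Token 1: literal('X'). Output: "X"
Token 2: literal('F'). Output: "XF"
Token 3: backref(off=1, len=1). Copied 'F' from pos 1. Output: "XFF"
Token 4: backref(off=3, len=3). Copied 'XFF' from pos 0. Output: "XFFXFF"
Token 5: backref(off=1, len=1). Copied 'F' from pos 5. Output: "XFFXFFF"
Token 6: backref(off=1, len=1). Copied 'F' from pos 6. Output: "XFFXFFFF"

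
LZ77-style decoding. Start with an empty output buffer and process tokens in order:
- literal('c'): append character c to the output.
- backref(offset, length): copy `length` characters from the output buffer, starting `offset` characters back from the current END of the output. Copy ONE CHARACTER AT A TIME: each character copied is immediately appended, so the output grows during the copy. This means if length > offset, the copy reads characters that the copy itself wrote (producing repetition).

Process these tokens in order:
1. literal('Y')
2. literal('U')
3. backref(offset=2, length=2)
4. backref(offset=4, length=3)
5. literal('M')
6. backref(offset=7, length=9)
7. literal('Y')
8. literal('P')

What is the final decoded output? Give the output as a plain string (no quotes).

Answer: YUYUYUYMUYUYUYMUYYP

Derivation:
Token 1: literal('Y'). Output: "Y"
Token 2: literal('U'). Output: "YU"
Token 3: backref(off=2, len=2). Copied 'YU' from pos 0. Output: "YUYU"
Token 4: backref(off=4, len=3). Copied 'YUY' from pos 0. Output: "YUYUYUY"
Token 5: literal('M'). Output: "YUYUYUYM"
Token 6: backref(off=7, len=9) (overlapping!). Copied 'UYUYUYMUY' from pos 1. Output: "YUYUYUYMUYUYUYMUY"
Token 7: literal('Y'). Output: "YUYUYUYMUYUYUYMUYY"
Token 8: literal('P'). Output: "YUYUYUYMUYUYUYMUYYP"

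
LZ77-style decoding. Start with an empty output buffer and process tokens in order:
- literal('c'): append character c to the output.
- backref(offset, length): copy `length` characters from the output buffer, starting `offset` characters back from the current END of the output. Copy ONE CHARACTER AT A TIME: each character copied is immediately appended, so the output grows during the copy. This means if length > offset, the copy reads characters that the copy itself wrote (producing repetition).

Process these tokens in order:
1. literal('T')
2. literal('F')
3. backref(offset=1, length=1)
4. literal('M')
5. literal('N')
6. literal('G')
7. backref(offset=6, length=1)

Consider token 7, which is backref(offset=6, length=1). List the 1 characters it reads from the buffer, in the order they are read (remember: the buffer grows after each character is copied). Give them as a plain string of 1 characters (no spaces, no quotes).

Token 1: literal('T'). Output: "T"
Token 2: literal('F'). Output: "TF"
Token 3: backref(off=1, len=1). Copied 'F' from pos 1. Output: "TFF"
Token 4: literal('M'). Output: "TFFM"
Token 5: literal('N'). Output: "TFFMN"
Token 6: literal('G'). Output: "TFFMNG"
Token 7: backref(off=6, len=1). Buffer before: "TFFMNG" (len 6)
  byte 1: read out[0]='T', append. Buffer now: "TFFMNGT"

Answer: T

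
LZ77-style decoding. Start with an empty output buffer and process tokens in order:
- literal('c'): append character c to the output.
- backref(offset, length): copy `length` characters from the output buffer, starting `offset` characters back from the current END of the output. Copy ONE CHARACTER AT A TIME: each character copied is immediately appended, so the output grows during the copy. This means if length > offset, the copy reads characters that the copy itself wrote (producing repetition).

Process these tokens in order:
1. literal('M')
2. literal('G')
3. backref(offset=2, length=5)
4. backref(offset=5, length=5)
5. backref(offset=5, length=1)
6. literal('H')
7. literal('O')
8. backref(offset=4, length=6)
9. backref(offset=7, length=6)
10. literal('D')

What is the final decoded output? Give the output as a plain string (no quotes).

Answer: MGMGMGMMGMGMMHOMMHOMMOMMHOMD

Derivation:
Token 1: literal('M'). Output: "M"
Token 2: literal('G'). Output: "MG"
Token 3: backref(off=2, len=5) (overlapping!). Copied 'MGMGM' from pos 0. Output: "MGMGMGM"
Token 4: backref(off=5, len=5). Copied 'MGMGM' from pos 2. Output: "MGMGMGMMGMGM"
Token 5: backref(off=5, len=1). Copied 'M' from pos 7. Output: "MGMGMGMMGMGMM"
Token 6: literal('H'). Output: "MGMGMGMMGMGMMH"
Token 7: literal('O'). Output: "MGMGMGMMGMGMMHO"
Token 8: backref(off=4, len=6) (overlapping!). Copied 'MMHOMM' from pos 11. Output: "MGMGMGMMGMGMMHOMMHOMM"
Token 9: backref(off=7, len=6). Copied 'OMMHOM' from pos 14. Output: "MGMGMGMMGMGMMHOMMHOMMOMMHOM"
Token 10: literal('D'). Output: "MGMGMGMMGMGMMHOMMHOMMOMMHOMD"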